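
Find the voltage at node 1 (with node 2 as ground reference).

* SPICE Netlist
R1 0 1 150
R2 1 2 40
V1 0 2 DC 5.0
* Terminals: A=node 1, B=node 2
Nodal analysis, taking node 2 as the 0 V reference.
Source V1 fixes V_0 = 5 V.
KCL at each unknown node (sum of currents leaving = 0; resistances in Ω):
  Node 1: (V_1 - 5)/150 + (V_1 - 0)/40 = 0
Collecting terms: 0.03167 × V_1 = 0.03333  =>  V_1 = 1.053 V
The requested potential is V_1 = 1.053 V.

Final answer: V_1 = 1.053 V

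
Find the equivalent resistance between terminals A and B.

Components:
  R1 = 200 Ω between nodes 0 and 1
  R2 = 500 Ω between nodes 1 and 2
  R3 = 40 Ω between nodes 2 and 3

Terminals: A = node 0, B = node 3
Reduce the network between node 0 (A) and node 3 (B) by series/parallel combination:
  Rs1 = R1 + R2 (series, joined only at node 1) = 200 + 500 = 700 Ω
  Rs2 = R3 + Rs1 (series, joined only at node 2) = 40 + 700 = 740 Ω
R_eq = 740 Ω

Final answer: 740 Ω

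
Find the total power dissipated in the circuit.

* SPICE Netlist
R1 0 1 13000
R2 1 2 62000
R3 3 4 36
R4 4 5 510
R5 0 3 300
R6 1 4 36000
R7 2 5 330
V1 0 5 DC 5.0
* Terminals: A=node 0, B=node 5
Nodal analysis, taking node 5 as the 0 V reference.
Source V1 fixes V_0 = 5 V.
KCL at each unknown node (sum of currents leaving = 0; resistances in Ω):
  Node 1: (V_1 - 5)/13000 + (V_1 - V_2)/62000 + (V_1 - V_4)/36000 = 0
  Node 2: (V_2 - V_1)/62000 + (V_2 - 0)/330 = 0
  Node 3: (V_3 - V_4)/36 + (V_3 - 5)/300 = 0
  Node 4: (V_4 - V_3)/36 + (V_4 - 0)/510 + (V_4 - V_1)/36000 = 0
Collecting terms (coefficients in siemens):
  0.0001208·V_1 - 0.00001613·V_2 - 0.00002778·V_4 = 0.0003846
  0.003046·V_2 - 0.00001613·V_1 = 0
  0.03111·V_3 - 0.02778·V_4 = 0.01667
  0.02977·V_4 - 0.00002778·V_1 - 0.02778·V_3 = 0
Solving these 4 simultaneous equations (Gaussian elimination) gives:
  V_1 = 3.88 V, V_2 = 0.02054 V, V_3 = 3.231 V, V_4 = 3.019 V
Power in each resistor, P = (ΔV)²/R:
  P_R1 = (5 - 3.88)²/13000 = 0.00009651 W
  P_R2 = (3.88 - 0.02054)²/62000 = 0.0002402 W
  P_R3 = (3.231 - 3.019)²/36 = 0.001251 W
  P_R4 = (3.019 - 0)²/510 = 0.01787 W
  P_R5 = (5 - 3.231)²/300 = 0.01043 W
  P_R6 = (3.88 - 3.019)²/36000 = 0.00002059 W
  P_R7 = (0.02054 - 0)²/330 = 0.000001279 W
P_total = P_R1 + P_R2 + P_R3 + P_R4 + P_R5 + P_R6 + P_R7 = 0.02991 W

Final answer: 0.02991 W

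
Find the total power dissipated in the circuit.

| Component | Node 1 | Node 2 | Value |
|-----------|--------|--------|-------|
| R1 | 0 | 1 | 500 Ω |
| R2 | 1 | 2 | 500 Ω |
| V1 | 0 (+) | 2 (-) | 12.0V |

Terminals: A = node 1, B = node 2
Nodal analysis, taking node 2 as the 0 V reference.
Source V1 fixes V_0 = 12 V.
KCL at each unknown node (sum of currents leaving = 0; resistances in Ω):
  Node 1: (V_1 - 12)/500 + (V_1 - 0)/500 = 0
Collecting terms: 0.004 × V_1 = 0.024  =>  V_1 = 6 V
Power in each resistor, P = (ΔV)²/R:
  P_R1 = (12 - 6)²/500 = 0.072 W
  P_R2 = (6 - 0)²/500 = 0.072 W
P_total = P_R1 + P_R2 = 0.144 W

Final answer: 0.144 W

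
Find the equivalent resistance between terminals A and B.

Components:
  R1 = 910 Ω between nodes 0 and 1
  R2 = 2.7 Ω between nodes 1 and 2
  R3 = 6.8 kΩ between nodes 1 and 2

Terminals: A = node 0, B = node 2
Reduce the network between node 0 (A) and node 2 (B) by series/parallel combination:
  Rp1 = R2 ‖ R3 (parallel, both between nodes 1 and 2) = 1/(1/2.7 + 1/6800) = 2.699 Ω
  Rs1 = R1 + Rp1 (series, joined only at node 1) = 910 + 2.699 = 912.7 Ω
R_eq = 912.7 Ω

Final answer: 912.7 Ω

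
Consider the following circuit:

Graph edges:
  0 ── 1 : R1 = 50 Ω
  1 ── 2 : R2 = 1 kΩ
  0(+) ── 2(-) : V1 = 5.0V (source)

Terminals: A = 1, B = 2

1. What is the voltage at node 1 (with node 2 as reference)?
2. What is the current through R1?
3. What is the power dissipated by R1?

Nodal analysis, taking node 2 as the 0 V reference.
Source V1 fixes V_0 = 5 V.
KCL at each unknown node (sum of currents leaving = 0; resistances in Ω):
  Node 1: (V_1 - 5)/50 + (V_1 - 0)/1000 = 0
Collecting terms: 0.021 × V_1 = 0.1  =>  V_1 = 4.762 V
Part 1:
  Read off the nodal solution: V_1 = 4.762 V
Part 2:
  I_R1 = (V_0 - V_1)/R1 = (5 - 4.762)/50 = 0.004762 A
  Magnitude: I_R1 = 0.004762 A
Part 3:
  I_R1 = (V_0 - V_1)/R1 = (5 - 4.762)/50 = 0.004762 A
  P_R1 = I_R1² × R1 = (0.004762)² × 50 = 0.001134 W

Final answers:
1. V_1 = 4.762 V
2. I_R1 = 0.004762 A
3. P_R1 = 0.001134 W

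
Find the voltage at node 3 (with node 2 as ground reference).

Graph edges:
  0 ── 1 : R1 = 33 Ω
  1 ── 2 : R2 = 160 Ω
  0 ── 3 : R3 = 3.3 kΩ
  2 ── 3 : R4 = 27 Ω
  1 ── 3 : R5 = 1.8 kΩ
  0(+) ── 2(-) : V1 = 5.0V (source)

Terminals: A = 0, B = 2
Nodal analysis, taking node 2 as the 0 V reference.
Source V1 fixes V_0 = 5 V.
KCL at each unknown node (sum of currents leaving = 0; resistances in Ω):
  Node 1: (V_1 - 5)/33 + (V_1 - 0)/160 + (V_1 - V_3)/1800 = 0
  Node 3: (V_3 - 5)/3300 + (V_3 - 0)/27 + (V_3 - V_1)/1800 = 0
Collecting terms (coefficients in siemens):
  0.03711·V_1 - 0.0005556·V_3 = 0.1515
  0.0379·V_3 - 0.0005556·V_1 = 0.001515
Determinant D = (0.03711)(0.0379) - (-0.0005556)(-0.0005556) = 0.001406
V_1 = [(0.1515)(0.0379) - (-0.0005556)(0.001515)]/D = 4.085 V
V_3 = [(0.03711)(0.001515) - (0.1515)(-0.0005556)]/D = 0.09986 V
The requested potential is V_3 = 0.09986 V.

Final answer: V_3 = 0.09986 V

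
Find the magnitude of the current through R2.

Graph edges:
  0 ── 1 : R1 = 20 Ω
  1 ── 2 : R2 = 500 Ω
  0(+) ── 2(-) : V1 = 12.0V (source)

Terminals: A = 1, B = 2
Nodal analysis, taking node 2 as the 0 V reference.
Source V1 fixes V_0 = 12 V.
KCL at each unknown node (sum of currents leaving = 0; resistances in Ω):
  Node 1: (V_1 - 12)/20 + (V_1 - 0)/500 = 0
Collecting terms: 0.052 × V_1 = 0.6  =>  V_1 = 11.54 V
I_R2 = (V_1 - V_2)/R2 = (11.54 - 0)/500 = 0.02308 A
|I_R2| = 0.02308 A

Final answer: |I_R2| = 0.02308 A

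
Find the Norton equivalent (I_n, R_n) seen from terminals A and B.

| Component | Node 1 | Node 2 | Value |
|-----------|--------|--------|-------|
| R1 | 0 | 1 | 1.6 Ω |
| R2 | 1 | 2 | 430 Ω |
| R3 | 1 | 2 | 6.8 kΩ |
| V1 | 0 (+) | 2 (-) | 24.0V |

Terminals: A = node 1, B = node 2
Find the Thévenin equivalent first; then I_n = V_th/R_th and R_n = R_th.
Step 1 — V_th is the open-circuit voltage V_A - V_B (nothing connected across the terminals).
Nodal analysis, taking node 2 as the 0 V reference.
Source V1 fixes V_0 = 24 V.
KCL at each unknown node (sum of currents leaving = 0; resistances in Ω):
  Node 1: (V_1 - 24)/1.6 + (V_1 - 0)/430 + (V_1 - 0)/6800 = 0
Collecting terms: 0.6275 × V_1 = 15  =>  V_1 = 23.91 V
V_th = V_1 - V_2 = 23.91 - 0 = 23.91 V
Step 2 — R_th: zero the source — replace V1 by a short circuit (node 2 merges into node 0) — and find the resistance seen between A (node 1) and B (node 0).
Reduce the network between node 1 (A) and node 0 (B) by series/parallel combination:
  Rp1 = R1 ‖ R2 ‖ R3 (parallel, all between nodes 0 and 1) = 1/(1/1.6 + 1/430 + 1/6800) = 1.594 Ω
R_th = 1.594 Ω
I_n = V_th/R_th = 23.91/1.594 = 15 A, and R_n = R_th = 1.594 Ω

Final answer: I_n = 15 A, R_n = 1.594 Ω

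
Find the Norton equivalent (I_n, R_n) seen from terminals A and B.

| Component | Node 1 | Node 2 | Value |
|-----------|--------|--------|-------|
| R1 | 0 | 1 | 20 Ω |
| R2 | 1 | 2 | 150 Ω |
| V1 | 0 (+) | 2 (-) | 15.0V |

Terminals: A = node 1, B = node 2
Find the Thévenin equivalent first; then I_n = V_th/R_th and R_n = R_th.
Step 1 — V_th is the open-circuit voltage V_A - V_B (nothing connected across the terminals).
Nodal analysis, taking node 2 as the 0 V reference.
Source V1 fixes V_0 = 15 V.
KCL at each unknown node (sum of currents leaving = 0; resistances in Ω):
  Node 1: (V_1 - 15)/20 + (V_1 - 0)/150 = 0
Collecting terms: 0.05667 × V_1 = 0.75  =>  V_1 = 13.24 V
V_th = V_1 - V_2 = 13.24 - 0 = 13.24 V
Step 2 — R_th: zero the source — replace V1 by a short circuit (node 2 merges into node 0) — and find the resistance seen between A (node 1) and B (node 0).
Reduce the network between node 1 (A) and node 0 (B) by series/parallel combination:
  Rp1 = R1 ‖ R2 (parallel, both between nodes 0 and 1) = 1/(1/20 + 1/150) = 17.65 Ω
R_th = 17.65 Ω
I_n = V_th/R_th = 13.24/17.65 = 0.75 A, and R_n = R_th = 17.65 Ω

Final answer: I_n = 0.75 A, R_n = 17.65 Ω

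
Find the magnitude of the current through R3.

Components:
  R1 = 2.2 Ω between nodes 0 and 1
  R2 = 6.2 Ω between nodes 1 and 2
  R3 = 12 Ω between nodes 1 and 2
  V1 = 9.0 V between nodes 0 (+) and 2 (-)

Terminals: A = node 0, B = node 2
Nodal analysis, taking node 2 as the 0 V reference.
Source V1 fixes V_0 = 9 V.
KCL at each unknown node (sum of currents leaving = 0; resistances in Ω):
  Node 1: (V_1 - 9)/2.2 + (V_1 - 0)/6.2 + (V_1 - 0)/12 = 0
Collecting terms: 0.6992 × V_1 = 4.091  =>  V_1 = 5.851 V
I_R3 = (V_1 - V_2)/R3 = (5.851 - 0)/12 = 0.4876 A
|I_R3| = 0.4876 A

Final answer: |I_R3| = 0.4876 A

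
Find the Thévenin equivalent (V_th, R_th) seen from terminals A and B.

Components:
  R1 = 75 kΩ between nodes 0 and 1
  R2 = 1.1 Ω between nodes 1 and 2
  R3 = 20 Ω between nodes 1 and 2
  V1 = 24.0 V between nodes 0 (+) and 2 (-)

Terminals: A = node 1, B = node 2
Step 1 — V_th is the open-circuit voltage V_A - V_B (nothing connected across the terminals).
Nodal analysis, taking node 2 as the 0 V reference.
Source V1 fixes V_0 = 24 V.
KCL at each unknown node (sum of currents leaving = 0; resistances in Ω):
  Node 1: (V_1 - 24)/75000 + (V_1 - 0)/1.1 + (V_1 - 0)/20 = 0
Collecting terms: 0.9591 × V_1 = 0.00032  =>  V_1 = 0.0003336 V
V_th = V_1 - V_2 = 0.0003336 - 0 = 0.0003336 V
Step 2 — R_th: zero the source — replace V1 by a short circuit (node 2 merges into node 0) — and find the resistance seen between A (node 1) and B (node 0).
Reduce the network between node 1 (A) and node 0 (B) by series/parallel combination:
  Rp1 = R1 ‖ R2 ‖ R3 (parallel, all between nodes 0 and 1) = 1/(1/75000 + 1/1.1 + 1/20) = 1.043 Ω
R_th = 1.043 Ω

Final answer: V_th = 0.0003336 V, R_th = 1.043 Ω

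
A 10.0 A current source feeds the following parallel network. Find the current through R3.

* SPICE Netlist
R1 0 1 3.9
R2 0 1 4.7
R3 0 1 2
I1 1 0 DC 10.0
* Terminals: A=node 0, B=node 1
All resistors sit directly between nodes 0 and 1, so they are in parallel and share one voltage V; the full source current 10 A splits among them.
1/R_par = 1/3.9 + 1/4.7 + 1/2 = 0.9692 S  =>  R_par = 1.032 Ω
V = I × R_par = 10 × 1.032 = 10.32 V
I_R3 = V/R3 = 10.32/2 = 5.159 A

Final answer: 5.159 A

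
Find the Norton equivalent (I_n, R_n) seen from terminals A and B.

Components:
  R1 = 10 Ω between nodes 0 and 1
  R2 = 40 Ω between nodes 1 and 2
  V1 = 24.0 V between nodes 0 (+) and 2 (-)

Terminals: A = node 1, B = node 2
Find the Thévenin equivalent first; then I_n = V_th/R_th and R_n = R_th.
Step 1 — V_th is the open-circuit voltage V_A - V_B (nothing connected across the terminals).
Nodal analysis, taking node 2 as the 0 V reference.
Source V1 fixes V_0 = 24 V.
KCL at each unknown node (sum of currents leaving = 0; resistances in Ω):
  Node 1: (V_1 - 24)/10 + (V_1 - 0)/40 = 0
Collecting terms: 0.125 × V_1 = 2.4  =>  V_1 = 19.2 V
V_th = V_1 - V_2 = 19.2 - 0 = 19.2 V
Step 2 — R_th: zero the source — replace V1 by a short circuit (node 2 merges into node 0) — and find the resistance seen between A (node 1) and B (node 0).
Reduce the network between node 1 (A) and node 0 (B) by series/parallel combination:
  Rp1 = R1 ‖ R2 (parallel, both between nodes 0 and 1) = 1/(1/10 + 1/40) = 8 Ω
R_th = 8 Ω
I_n = V_th/R_th = 19.2/8 = 2.4 A, and R_n = R_th = 8 Ω

Final answer: I_n = 2.4 A, R_n = 8 Ω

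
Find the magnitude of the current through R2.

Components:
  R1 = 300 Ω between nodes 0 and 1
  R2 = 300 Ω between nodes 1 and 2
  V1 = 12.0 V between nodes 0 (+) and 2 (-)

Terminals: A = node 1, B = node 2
Nodal analysis, taking node 2 as the 0 V reference.
Source V1 fixes V_0 = 12 V.
KCL at each unknown node (sum of currents leaving = 0; resistances in Ω):
  Node 1: (V_1 - 12)/300 + (V_1 - 0)/300 = 0
Collecting terms: 0.006667 × V_1 = 0.04  =>  V_1 = 6 V
I_R2 = (V_1 - V_2)/R2 = (6 - 0)/300 = 0.02 A
|I_R2| = 0.02 A

Final answer: |I_R2| = 0.02 A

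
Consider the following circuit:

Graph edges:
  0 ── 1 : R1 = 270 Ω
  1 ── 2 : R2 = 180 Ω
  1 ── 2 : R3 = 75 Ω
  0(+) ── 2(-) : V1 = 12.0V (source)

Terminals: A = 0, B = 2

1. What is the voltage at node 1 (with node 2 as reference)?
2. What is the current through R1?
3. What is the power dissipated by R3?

Nodal analysis, taking node 2 as the 0 V reference.
Source V1 fixes V_0 = 12 V.
KCL at each unknown node (sum of currents leaving = 0; resistances in Ω):
  Node 1: (V_1 - 12)/270 + (V_1 - 0)/180 + (V_1 - 0)/75 = 0
Collecting terms: 0.02259 × V_1 = 0.04444  =>  V_1 = 1.967 V
Part 1:
  Read off the nodal solution: V_1 = 1.967 V
Part 2:
  I_R1 = (V_0 - V_1)/R1 = (12 - 1.967)/270 = 0.03716 A
  Magnitude: I_R1 = 0.03716 A
Part 3:
  I_R3 = (V_1 - V_2)/R3 = (1.967 - 0)/75 = 0.02623 A
  P_R3 = I_R3² × R3 = (0.02623)² × 75 = 0.0516 W

Final answers:
1. V_1 = 1.967 V
2. I_R1 = 0.03716 A
3. P_R3 = 0.0516 W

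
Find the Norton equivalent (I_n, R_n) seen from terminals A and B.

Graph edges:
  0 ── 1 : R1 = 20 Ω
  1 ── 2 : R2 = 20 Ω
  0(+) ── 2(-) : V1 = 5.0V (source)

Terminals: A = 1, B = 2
Find the Thévenin equivalent first; then I_n = V_th/R_th and R_n = R_th.
Step 1 — V_th is the open-circuit voltage V_A - V_B (nothing connected across the terminals).
Nodal analysis, taking node 2 as the 0 V reference.
Source V1 fixes V_0 = 5 V.
KCL at each unknown node (sum of currents leaving = 0; resistances in Ω):
  Node 1: (V_1 - 5)/20 + (V_1 - 0)/20 = 0
Collecting terms: 0.1 × V_1 = 0.25  =>  V_1 = 2.5 V
V_th = V_1 - V_2 = 2.5 - 0 = 2.5 V
Step 2 — R_th: zero the source — replace V1 by a short circuit (node 2 merges into node 0) — and find the resistance seen between A (node 1) and B (node 0).
Reduce the network between node 1 (A) and node 0 (B) by series/parallel combination:
  Rp1 = R1 ‖ R2 (parallel, both between nodes 0 and 1) = 1/(1/20 + 1/20) = 10 Ω
R_th = 10 Ω
I_n = V_th/R_th = 2.5/10 = 0.25 A, and R_n = R_th = 10 Ω

Final answer: I_n = 0.25 A, R_n = 10 Ω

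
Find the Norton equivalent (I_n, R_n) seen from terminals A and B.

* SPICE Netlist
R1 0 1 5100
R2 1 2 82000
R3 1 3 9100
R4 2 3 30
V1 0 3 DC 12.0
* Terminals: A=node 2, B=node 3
Find the Thévenin equivalent first; then I_n = V_th/R_th and R_n = R_th.
Step 1 — V_th is the open-circuit voltage V_A - V_B (nothing connected across the terminals).
Nodal analysis, taking node 3 as the 0 V reference.
Source V1 fixes V_0 = 12 V.
KCL at each unknown node (sum of currents leaving = 0; resistances in Ω):
  Node 1: (V_1 - 12)/5100 + (V_1 - V_2)/82000 + (V_1 - 0)/9100 = 0
  Node 2: (V_2 - V_1)/82000 + (V_2 - 0)/30 = 0
Collecting terms (coefficients in siemens):
  0.0003182·V_1 - 0.0000122·V_2 = 0.002353
  0.03335·V_2 - 0.0000122·V_1 = 0
Determinant D = (0.0003182)(0.03335) - (-0.0000122)(-0.0000122) = 0.00001061
V_1 = [(0.002353)(0.03335) - (-0.0000122)(0)]/D = 7.395 V
V_2 = [(0.0003182)(0) - (0.002353)(-0.0000122)]/D = 0.002705 V
V_th = V_2 - V_3 = 0.002705 - 0 = 0.002705 V
Step 2 — R_th: zero the source — replace V1 by a short circuit (node 3 merges into node 0) — and find the resistance seen between A (node 2) and B (node 0).
Reduce the network between node 2 (A) and node 0 (B) by series/parallel combination:
  Rp1 = R1 ‖ R3 (parallel, both between nodes 0 and 1) = 1/(1/5100 + 1/9100) = 3268 Ω
  Rs1 = R2 + Rp1 (series, joined only at node 1) = 82000 + 3268 = 85270 Ω
  Rp2 = R4 ‖ Rs1 (parallel, both between nodes 0 and 2) = 1/(1/30 + 1/85270) = 29.99 Ω
R_th = 29.99 Ω
I_n = V_th/R_th = 0.002705/29.99 = 0.00009019 A, and R_n = R_th = 29.99 Ω

Final answer: I_n = 9.019e-05 A, R_n = 29.99 Ω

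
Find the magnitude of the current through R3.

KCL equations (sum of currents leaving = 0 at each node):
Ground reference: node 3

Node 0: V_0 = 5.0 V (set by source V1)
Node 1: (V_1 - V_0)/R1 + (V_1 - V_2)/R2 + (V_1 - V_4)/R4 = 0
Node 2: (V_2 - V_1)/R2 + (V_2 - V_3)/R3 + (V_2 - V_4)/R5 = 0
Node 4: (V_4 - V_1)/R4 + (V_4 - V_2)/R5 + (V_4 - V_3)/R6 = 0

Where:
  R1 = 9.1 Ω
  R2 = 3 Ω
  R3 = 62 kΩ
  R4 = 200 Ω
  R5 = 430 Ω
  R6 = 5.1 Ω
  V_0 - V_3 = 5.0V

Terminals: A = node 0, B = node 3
Nodal analysis, taking node 3 as the 0 V reference.
Source V1 fixes V_0 = 5 V.
KCL at each unknown node (sum of currents leaving = 0; resistances in Ω):
  Node 1: (V_1 - 5)/9.1 + (V_1 - V_2)/3 + (V_1 - V_4)/200 = 0
  Node 2: (V_2 - V_1)/3 + (V_2 - 0)/62000 + (V_2 - V_4)/430 = 0
  Node 4: (V_4 - V_1)/200 + (V_4 - V_2)/430 + (V_4 - 0)/5.1 = 0
Collecting terms (coefficients in siemens):
  0.4482·V_1 - 0.3333·V_2 - 0.005·V_4 = 0.5495
  0.3357·V_2 - 0.3333·V_1 - 0.002326·V_4 = 0
  0.2034·V_4 - 0.005·V_1 - 0.002326·V_2 = 0
Solving these 3 simultaneous equations (Gaussian elimination) gives:
  V_1 = 4.698 V, V_2 = 4.666 V, V_4 = 0.1688 V
I_R3 = (V_2 - V_3)/R3 = (4.666 - 0)/62000 = 0.00007527 A
|I_R3| = 0.00007527 A

Final answer: |I_R3| = 7.527e-05 A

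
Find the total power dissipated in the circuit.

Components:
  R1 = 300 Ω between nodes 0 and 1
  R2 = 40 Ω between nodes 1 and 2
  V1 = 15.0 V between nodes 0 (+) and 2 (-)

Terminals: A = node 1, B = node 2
Nodal analysis, taking node 2 as the 0 V reference.
Source V1 fixes V_0 = 15 V.
KCL at each unknown node (sum of currents leaving = 0; resistances in Ω):
  Node 1: (V_1 - 15)/300 + (V_1 - 0)/40 = 0
Collecting terms: 0.02833 × V_1 = 0.05  =>  V_1 = 1.765 V
Power in each resistor, P = (ΔV)²/R:
  P_R1 = (15 - 1.765)²/300 = 0.5839 W
  P_R2 = (1.765 - 0)²/40 = 0.07785 W
P_total = P_R1 + P_R2 = 0.6618 W

Final answer: 0.6618 W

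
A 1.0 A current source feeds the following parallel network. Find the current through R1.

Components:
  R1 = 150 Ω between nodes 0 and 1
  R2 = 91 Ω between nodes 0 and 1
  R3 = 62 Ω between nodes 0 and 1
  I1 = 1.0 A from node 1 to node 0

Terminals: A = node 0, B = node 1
All resistors sit directly between nodes 0 and 1, so they are in parallel and share one voltage V; the full source current 1 A splits among them.
1/R_par = 1/150 + 1/91 + 1/62 = 0.03378 S  =>  R_par = 29.6 Ω
V = I × R_par = 1 × 29.6 = 29.6 V
I_R1 = V/R1 = 29.6/150 = 0.1973 A

Final answer: 0.1973 A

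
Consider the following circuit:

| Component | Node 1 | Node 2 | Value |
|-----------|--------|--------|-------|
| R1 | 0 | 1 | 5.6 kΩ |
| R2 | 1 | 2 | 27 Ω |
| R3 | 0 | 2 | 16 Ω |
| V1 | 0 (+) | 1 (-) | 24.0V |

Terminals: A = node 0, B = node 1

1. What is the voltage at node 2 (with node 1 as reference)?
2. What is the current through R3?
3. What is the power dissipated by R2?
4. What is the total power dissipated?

Nodal analysis, taking node 1 as the 0 V reference.
Source V1 fixes V_0 = 24 V.
KCL at each unknown node (sum of currents leaving = 0; resistances in Ω):
  Node 2: (V_2 - 0)/27 + (V_2 - 24)/16 = 0
Collecting terms: 0.09954 × V_2 = 1.5  =>  V_2 = 15.07 V
Part 1:
  Read off the nodal solution: V_2 = 15.07 V
Part 2:
  I_R3 = (V_0 - V_2)/R3 = (24 - 15.07)/16 = 0.5581 A
  Magnitude: I_R3 = 0.5581 A
Part 3:
  I_R2 = (V_1 - V_2)/R2 = (0 - 15.07)/27 = -0.5581 A
  P_R2 = I_R2² × R2 = (-0.5581)² × 27 = 8.411 W
Part 4:
  Power in each resistor, P = (ΔV)²/R:
    P_R1 = (24 - 0)²/5600 = 0.1029 W
    P_R2 = (0 - 15.07)²/27 = 8.411 W
    P_R3 = (24 - 15.07)²/16 = 4.984 W
  P_total = P_R1 + P_R2 + P_R3 = 13.5 W

Final answers:
1. V_2 = 15.07 V
2. I_R3 = 0.5581 A
3. P_R2 = 8.411 W
4. P_total = 13.5 W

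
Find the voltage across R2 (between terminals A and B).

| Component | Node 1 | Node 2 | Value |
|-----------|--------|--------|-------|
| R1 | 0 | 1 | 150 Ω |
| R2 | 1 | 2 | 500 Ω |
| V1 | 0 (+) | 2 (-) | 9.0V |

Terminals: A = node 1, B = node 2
R1 and R2 are in series across V1 (node 0 → node 1 → node 2), and the output A–B is taken across R2, so this is a voltage divider.
Series current: I = V1/(R1 + R2) = 9/(150 + 500) = 9/650 = 0.01385 A
V_R2 = I × R2 = V1 × R2/(R1 + R2) = 9 × 500/650 = 6.923 V

Final answer: 6.923 V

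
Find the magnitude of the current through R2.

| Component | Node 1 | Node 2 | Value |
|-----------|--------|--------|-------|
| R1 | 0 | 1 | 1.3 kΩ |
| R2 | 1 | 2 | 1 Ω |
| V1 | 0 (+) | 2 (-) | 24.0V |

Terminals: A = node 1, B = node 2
Nodal analysis, taking node 2 as the 0 V reference.
Source V1 fixes V_0 = 24 V.
KCL at each unknown node (sum of currents leaving = 0; resistances in Ω):
  Node 1: (V_1 - 24)/1300 + (V_1 - 0)/1 = 0
Collecting terms: 1.001 × V_1 = 0.01846  =>  V_1 = 0.01845 V
I_R2 = (V_1 - V_2)/R2 = (0.01845 - 0)/1 = 0.01845 A
|I_R2| = 0.01845 A

Final answer: |I_R2| = 0.01845 A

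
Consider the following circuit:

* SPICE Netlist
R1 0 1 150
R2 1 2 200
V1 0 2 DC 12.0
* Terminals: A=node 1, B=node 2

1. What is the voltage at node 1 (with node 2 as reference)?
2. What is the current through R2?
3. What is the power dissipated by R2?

Nodal analysis, taking node 2 as the 0 V reference.
Source V1 fixes V_0 = 12 V.
KCL at each unknown node (sum of currents leaving = 0; resistances in Ω):
  Node 1: (V_1 - 12)/150 + (V_1 - 0)/200 = 0
Collecting terms: 0.01167 × V_1 = 0.08  =>  V_1 = 6.857 V
Part 1:
  Read off the nodal solution: V_1 = 6.857 V
Part 2:
  I_R2 = (V_1 - V_2)/R2 = (6.857 - 0)/200 = 0.03429 A
  Magnitude: I_R2 = 0.03429 A
Part 3:
  I_R2 = (V_1 - V_2)/R2 = (6.857 - 0)/200 = 0.03429 A
  P_R2 = I_R2² × R2 = (0.03429)² × 200 = 0.2351 W

Final answers:
1. V_1 = 6.857 V
2. I_R2 = 0.03429 A
3. P_R2 = 0.2351 W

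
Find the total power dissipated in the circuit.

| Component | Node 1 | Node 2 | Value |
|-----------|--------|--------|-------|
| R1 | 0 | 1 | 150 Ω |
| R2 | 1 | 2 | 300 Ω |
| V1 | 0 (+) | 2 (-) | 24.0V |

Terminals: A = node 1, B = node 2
Nodal analysis, taking node 2 as the 0 V reference.
Source V1 fixes V_0 = 24 V.
KCL at each unknown node (sum of currents leaving = 0; resistances in Ω):
  Node 1: (V_1 - 24)/150 + (V_1 - 0)/300 = 0
Collecting terms: 0.01 × V_1 = 0.16  =>  V_1 = 16 V
Power in each resistor, P = (ΔV)²/R:
  P_R1 = (24 - 16)²/150 = 0.4267 W
  P_R2 = (16 - 0)²/300 = 0.8533 W
P_total = P_R1 + P_R2 = 1.28 W

Final answer: 1.28 W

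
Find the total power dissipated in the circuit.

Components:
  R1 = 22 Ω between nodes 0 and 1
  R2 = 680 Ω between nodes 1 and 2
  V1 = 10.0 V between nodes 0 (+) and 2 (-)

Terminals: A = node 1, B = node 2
Nodal analysis, taking node 2 as the 0 V reference.
Source V1 fixes V_0 = 10 V.
KCL at each unknown node (sum of currents leaving = 0; resistances in Ω):
  Node 1: (V_1 - 10)/22 + (V_1 - 0)/680 = 0
Collecting terms: 0.04693 × V_1 = 0.4545  =>  V_1 = 9.687 V
Power in each resistor, P = (ΔV)²/R:
  P_R1 = (10 - 9.687)²/22 = 0.004464 W
  P_R2 = (9.687 - 0)²/680 = 0.138 W
P_total = P_R1 + P_R2 = 0.1425 W

Final answer: 0.1425 W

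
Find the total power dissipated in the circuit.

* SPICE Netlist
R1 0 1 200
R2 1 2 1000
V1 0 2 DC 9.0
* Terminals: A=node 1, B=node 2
Nodal analysis, taking node 2 as the 0 V reference.
Source V1 fixes V_0 = 9 V.
KCL at each unknown node (sum of currents leaving = 0; resistances in Ω):
  Node 1: (V_1 - 9)/200 + (V_1 - 0)/1000 = 0
Collecting terms: 0.006 × V_1 = 0.045  =>  V_1 = 7.5 V
Power in each resistor, P = (ΔV)²/R:
  P_R1 = (9 - 7.5)²/200 = 0.01125 W
  P_R2 = (7.5 - 0)²/1000 = 0.05625 W
P_total = P_R1 + P_R2 = 0.0675 W

Final answer: 0.0675 W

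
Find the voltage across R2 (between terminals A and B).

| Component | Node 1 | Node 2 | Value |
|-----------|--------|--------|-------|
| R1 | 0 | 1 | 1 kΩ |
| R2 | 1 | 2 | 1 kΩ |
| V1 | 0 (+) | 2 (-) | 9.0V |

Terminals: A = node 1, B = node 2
R1 and R2 are in series across V1 (node 0 → node 1 → node 2), and the output A–B is taken across R2, so this is a voltage divider.
Series current: I = V1/(R1 + R2) = 9/(1000 + 1000) = 9/2000 = 0.0045 A
V_R2 = I × R2 = V1 × R2/(R1 + R2) = 9 × 1000/2000 = 4.5 V

Final answer: 4.5 V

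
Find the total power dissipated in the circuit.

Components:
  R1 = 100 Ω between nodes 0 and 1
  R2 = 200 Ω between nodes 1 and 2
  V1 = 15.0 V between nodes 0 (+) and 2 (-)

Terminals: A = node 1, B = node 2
Nodal analysis, taking node 2 as the 0 V reference.
Source V1 fixes V_0 = 15 V.
KCL at each unknown node (sum of currents leaving = 0; resistances in Ω):
  Node 1: (V_1 - 15)/100 + (V_1 - 0)/200 = 0
Collecting terms: 0.015 × V_1 = 0.15  =>  V_1 = 10 V
Power in each resistor, P = (ΔV)²/R:
  P_R1 = (15 - 10)²/100 = 0.25 W
  P_R2 = (10 - 0)²/200 = 0.5 W
P_total = P_R1 + P_R2 = 0.75 W

Final answer: 0.75 W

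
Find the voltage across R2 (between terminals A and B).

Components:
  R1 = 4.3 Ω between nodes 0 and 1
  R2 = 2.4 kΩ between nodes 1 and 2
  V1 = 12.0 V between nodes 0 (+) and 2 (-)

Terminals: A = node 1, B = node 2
R1 and R2 are in series across V1 (node 0 → node 1 → node 2), and the output A–B is taken across R2, so this is a voltage divider.
Series current: I = V1/(R1 + R2) = 12/(4.3 + 2400) = 12/2404 = 0.004991 A
V_R2 = I × R2 = V1 × R2/(R1 + R2) = 12 × 2400/2404 = 11.98 V

Final answer: 11.98 V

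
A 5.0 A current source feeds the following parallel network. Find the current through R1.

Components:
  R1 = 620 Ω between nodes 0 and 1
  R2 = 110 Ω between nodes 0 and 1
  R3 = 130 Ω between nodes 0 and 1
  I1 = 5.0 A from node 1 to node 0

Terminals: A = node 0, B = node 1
All resistors sit directly between nodes 0 and 1, so they are in parallel and share one voltage V; the full source current 5 A splits among them.
1/R_par = 1/620 + 1/110 + 1/130 = 0.0184 S  =>  R_par = 54.36 Ω
V = I × R_par = 5 × 54.36 = 271.8 V
I_R1 = V/R1 = 271.8/620 = 0.4384 A

Final answer: 0.4384 A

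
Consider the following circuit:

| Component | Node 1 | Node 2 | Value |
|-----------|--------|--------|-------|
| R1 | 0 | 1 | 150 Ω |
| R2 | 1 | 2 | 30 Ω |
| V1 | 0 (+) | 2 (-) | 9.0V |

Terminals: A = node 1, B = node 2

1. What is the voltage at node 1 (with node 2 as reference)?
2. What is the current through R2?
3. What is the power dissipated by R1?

Nodal analysis, taking node 2 as the 0 V reference.
Source V1 fixes V_0 = 9 V.
KCL at each unknown node (sum of currents leaving = 0; resistances in Ω):
  Node 1: (V_1 - 9)/150 + (V_1 - 0)/30 = 0
Collecting terms: 0.04 × V_1 = 0.06  =>  V_1 = 1.5 V
Part 1:
  Read off the nodal solution: V_1 = 1.5 V
Part 2:
  I_R2 = (V_1 - V_2)/R2 = (1.5 - 0)/30 = 0.05 A
  Magnitude: I_R2 = 0.05 A
Part 3:
  I_R1 = (V_0 - V_1)/R1 = (9 - 1.5)/150 = 0.05 A
  P_R1 = I_R1² × R1 = (0.05)² × 150 = 0.375 W

Final answers:
1. V_1 = 1.5 V
2. I_R2 = 0.05 A
3. P_R1 = 0.375 W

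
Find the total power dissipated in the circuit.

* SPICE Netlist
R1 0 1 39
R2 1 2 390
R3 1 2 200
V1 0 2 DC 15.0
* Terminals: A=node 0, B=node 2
Nodal analysis, taking node 2 as the 0 V reference.
Source V1 fixes V_0 = 15 V.
KCL at each unknown node (sum of currents leaving = 0; resistances in Ω):
  Node 1: (V_1 - 15)/39 + (V_1 - 0)/390 + (V_1 - 0)/200 = 0
Collecting terms: 0.03321 × V_1 = 0.3846  =>  V_1 = 11.58 V
Power in each resistor, P = (ΔV)²/R:
  P_R1 = (15 - 11.58)²/39 = 0.2994 W
  P_R2 = (11.58 - 0)²/390 = 0.344 W
  P_R3 = (11.58 - 0)²/200 = 0.6708 W
P_total = P_R1 + P_R2 + P_R3 = 1.314 W

Final answer: 1.314 W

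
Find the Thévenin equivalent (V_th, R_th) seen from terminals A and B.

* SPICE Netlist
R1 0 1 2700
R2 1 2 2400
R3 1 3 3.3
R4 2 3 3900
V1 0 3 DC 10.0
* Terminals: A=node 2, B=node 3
Step 1 — V_th is the open-circuit voltage V_A - V_B (nothing connected across the terminals).
Nodal analysis, taking node 3 as the 0 V reference.
Source V1 fixes V_0 = 10 V.
KCL at each unknown node (sum of currents leaving = 0; resistances in Ω):
  Node 1: (V_1 - 10)/2700 + (V_1 - V_2)/2400 + (V_1 - 0)/3.3 = 0
  Node 2: (V_2 - V_1)/2400 + (V_2 - 0)/3900 = 0
Collecting terms (coefficients in siemens):
  0.3038·V_1 - 0.0004167·V_2 = 0.003704
  0.0006731·V_2 - 0.0004167·V_1 = 0
Determinant D = (0.3038)(0.0006731) - (-0.0004167)(-0.0004167) = 0.0002043
V_1 = [(0.003704)(0.0006731) - (-0.0004167)(0)]/D = 0.0122 V
V_2 = [(0.3038)(0) - (0.003704)(-0.0004167)]/D = 0.007553 V
V_th = V_2 - V_3 = 0.007553 - 0 = 0.007553 V
Step 2 — R_th: zero the source — replace V1 by a short circuit (node 3 merges into node 0) — and find the resistance seen between A (node 2) and B (node 0).
Reduce the network between node 2 (A) and node 0 (B) by series/parallel combination:
  Rp1 = R1 ‖ R3 (parallel, both between nodes 0 and 1) = 1/(1/2700 + 1/3.3) = 3.296 Ω
  Rs1 = R2 + Rp1 (series, joined only at node 1) = 2400 + 3.296 = 2403 Ω
  Rp2 = R4 ‖ Rs1 (parallel, both between nodes 0 and 2) = 1/(1/3900 + 1/2403) = 1487 Ω
R_th = 1.487 kΩ

Final answer: V_th = 0.007553 V, R_th = 1.487 kΩ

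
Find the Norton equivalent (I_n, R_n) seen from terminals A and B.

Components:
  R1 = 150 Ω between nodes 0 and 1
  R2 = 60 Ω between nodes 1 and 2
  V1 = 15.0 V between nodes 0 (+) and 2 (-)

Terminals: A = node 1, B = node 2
Find the Thévenin equivalent first; then I_n = V_th/R_th and R_n = R_th.
Step 1 — V_th is the open-circuit voltage V_A - V_B (nothing connected across the terminals).
Nodal analysis, taking node 2 as the 0 V reference.
Source V1 fixes V_0 = 15 V.
KCL at each unknown node (sum of currents leaving = 0; resistances in Ω):
  Node 1: (V_1 - 15)/150 + (V_1 - 0)/60 = 0
Collecting terms: 0.02333 × V_1 = 0.1  =>  V_1 = 4.286 V
V_th = V_1 - V_2 = 4.286 - 0 = 4.286 V
Step 2 — R_th: zero the source — replace V1 by a short circuit (node 2 merges into node 0) — and find the resistance seen between A (node 1) and B (node 0).
Reduce the network between node 1 (A) and node 0 (B) by series/parallel combination:
  Rp1 = R1 ‖ R2 (parallel, both between nodes 0 and 1) = 1/(1/150 + 1/60) = 42.86 Ω
R_th = 42.86 Ω
I_n = V_th/R_th = 4.286/42.86 = 0.1 A, and R_n = R_th = 42.86 Ω

Final answer: I_n = 0.1 A, R_n = 42.86 Ω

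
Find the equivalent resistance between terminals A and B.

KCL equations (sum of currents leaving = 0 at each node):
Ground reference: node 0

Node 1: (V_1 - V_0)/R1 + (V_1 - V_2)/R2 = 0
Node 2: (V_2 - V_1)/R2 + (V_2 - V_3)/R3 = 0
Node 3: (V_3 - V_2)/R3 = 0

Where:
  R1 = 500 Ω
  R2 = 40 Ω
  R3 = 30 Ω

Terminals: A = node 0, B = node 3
Reduce the network between node 0 (A) and node 3 (B) by series/parallel combination:
  Rs1 = R1 + R2 (series, joined only at node 1) = 500 + 40 = 540 Ω
  Rs2 = R3 + Rs1 (series, joined only at node 2) = 30 + 540 = 570 Ω
R_eq = 570 Ω

Final answer: 570 Ω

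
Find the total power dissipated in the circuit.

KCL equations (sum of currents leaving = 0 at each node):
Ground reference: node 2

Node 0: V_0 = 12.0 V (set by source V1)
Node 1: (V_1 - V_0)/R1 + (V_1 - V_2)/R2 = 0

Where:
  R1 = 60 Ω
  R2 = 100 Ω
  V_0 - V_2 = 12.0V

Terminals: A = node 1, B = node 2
Nodal analysis, taking node 2 as the 0 V reference.
Source V1 fixes V_0 = 12 V.
KCL at each unknown node (sum of currents leaving = 0; resistances in Ω):
  Node 1: (V_1 - 12)/60 + (V_1 - 0)/100 = 0
Collecting terms: 0.02667 × V_1 = 0.2  =>  V_1 = 7.5 V
Power in each resistor, P = (ΔV)²/R:
  P_R1 = (12 - 7.5)²/60 = 0.3375 W
  P_R2 = (7.5 - 0)²/100 = 0.5625 W
P_total = P_R1 + P_R2 = 0.9 W

Final answer: 0.9 W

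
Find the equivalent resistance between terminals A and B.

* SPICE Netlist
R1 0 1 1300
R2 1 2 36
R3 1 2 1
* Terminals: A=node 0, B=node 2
Reduce the network between node 0 (A) and node 2 (B) by series/parallel combination:
  Rp1 = R2 ‖ R3 (parallel, both between nodes 1 and 2) = 1/(1/36 + 1/1) = 0.973 Ω
  Rs1 = R1 + Rp1 (series, joined only at node 1) = 1300 + 0.973 = 1301 Ω
R_eq = 1.301 kΩ

Final answer: 1.301 kΩ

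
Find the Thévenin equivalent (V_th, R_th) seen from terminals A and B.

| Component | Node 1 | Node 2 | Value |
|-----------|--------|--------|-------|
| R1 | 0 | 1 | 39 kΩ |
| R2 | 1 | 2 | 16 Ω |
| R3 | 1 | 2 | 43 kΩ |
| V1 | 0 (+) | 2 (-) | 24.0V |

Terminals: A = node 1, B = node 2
Step 1 — V_th is the open-circuit voltage V_A - V_B (nothing connected across the terminals).
Nodal analysis, taking node 2 as the 0 V reference.
Source V1 fixes V_0 = 24 V.
KCL at each unknown node (sum of currents leaving = 0; resistances in Ω):
  Node 1: (V_1 - 24)/39000 + (V_1 - 0)/16 + (V_1 - 0)/43000 = 0
Collecting terms: 0.06255 × V_1 = 0.0006154  =>  V_1 = 0.009838 V
V_th = V_1 - V_2 = 0.009838 - 0 = 0.009838 V
Step 2 — R_th: zero the source — replace V1 by a short circuit (node 2 merges into node 0) — and find the resistance seen between A (node 1) and B (node 0).
Reduce the network between node 1 (A) and node 0 (B) by series/parallel combination:
  Rp1 = R1 ‖ R2 ‖ R3 (parallel, all between nodes 0 and 1) = 1/(1/39000 + 1/16 + 1/43000) = 15.99 Ω
R_th = 15.99 Ω

Final answer: V_th = 0.009838 V, R_th = 15.99 Ω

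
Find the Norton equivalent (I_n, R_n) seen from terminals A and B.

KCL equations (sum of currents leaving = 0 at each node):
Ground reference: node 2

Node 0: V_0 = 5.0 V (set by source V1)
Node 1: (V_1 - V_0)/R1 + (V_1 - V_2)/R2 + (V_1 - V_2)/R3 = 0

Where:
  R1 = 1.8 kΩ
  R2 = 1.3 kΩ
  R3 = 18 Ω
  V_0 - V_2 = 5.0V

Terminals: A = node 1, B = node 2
Find the Thévenin equivalent first; then I_n = V_th/R_th and R_n = R_th.
Step 1 — V_th is the open-circuit voltage V_A - V_B (nothing connected across the terminals).
Nodal analysis, taking node 2 as the 0 V reference.
Source V1 fixes V_0 = 5 V.
KCL at each unknown node (sum of currents leaving = 0; resistances in Ω):
  Node 1: (V_1 - 5)/1800 + (V_1 - 0)/1300 + (V_1 - 0)/18 = 0
Collecting terms: 0.05688 × V_1 = 0.002778  =>  V_1 = 0.04884 V
V_th = V_1 - V_2 = 0.04884 - 0 = 0.04884 V
Step 2 — R_th: zero the source — replace V1 by a short circuit (node 2 merges into node 0) — and find the resistance seen between A (node 1) and B (node 0).
Reduce the network between node 1 (A) and node 0 (B) by series/parallel combination:
  Rp1 = R1 ‖ R2 ‖ R3 (parallel, all between nodes 0 and 1) = 1/(1/1800 + 1/1300 + 1/18) = 17.58 Ω
R_th = 17.58 Ω
I_n = V_th/R_th = 0.04884/17.58 = 0.002778 A, and R_n = R_th = 17.58 Ω

Final answer: I_n = 0.002778 A, R_n = 17.58 Ω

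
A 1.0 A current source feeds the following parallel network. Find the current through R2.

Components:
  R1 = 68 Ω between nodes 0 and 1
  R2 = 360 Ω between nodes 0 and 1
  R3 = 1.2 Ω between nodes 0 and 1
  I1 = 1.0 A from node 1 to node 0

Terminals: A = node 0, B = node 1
All resistors sit directly between nodes 0 and 1, so they are in parallel and share one voltage V; the full source current 1 A splits among them.
1/R_par = 1/68 + 1/360 + 1/1.2 = 0.8508 S  =>  R_par = 1.175 Ω
V = I × R_par = 1 × 1.175 = 1.175 V
I_R2 = V/R2 = 1.175/360 = 0.003265 A

Final answer: 0.003265 A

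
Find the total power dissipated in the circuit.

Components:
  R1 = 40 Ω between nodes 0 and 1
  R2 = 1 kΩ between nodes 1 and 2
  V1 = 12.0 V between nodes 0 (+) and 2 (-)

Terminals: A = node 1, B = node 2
Nodal analysis, taking node 2 as the 0 V reference.
Source V1 fixes V_0 = 12 V.
KCL at each unknown node (sum of currents leaving = 0; resistances in Ω):
  Node 1: (V_1 - 12)/40 + (V_1 - 0)/1000 = 0
Collecting terms: 0.026 × V_1 = 0.3  =>  V_1 = 11.54 V
Power in each resistor, P = (ΔV)²/R:
  P_R1 = (12 - 11.54)²/40 = 0.005325 W
  P_R2 = (11.54 - 0)²/1000 = 0.1331 W
P_total = P_R1 + P_R2 = 0.1385 W

Final answer: 0.1385 W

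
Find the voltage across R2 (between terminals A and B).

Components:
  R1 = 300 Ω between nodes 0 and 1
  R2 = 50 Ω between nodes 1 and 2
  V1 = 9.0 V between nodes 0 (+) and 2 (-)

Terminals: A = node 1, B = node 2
R1 and R2 are in series across V1 (node 0 → node 1 → node 2), and the output A–B is taken across R2, so this is a voltage divider.
Series current: I = V1/(R1 + R2) = 9/(300 + 50) = 9/350 = 0.02571 A
V_R2 = I × R2 = V1 × R2/(R1 + R2) = 9 × 50/350 = 1.286 V

Final answer: 1.286 V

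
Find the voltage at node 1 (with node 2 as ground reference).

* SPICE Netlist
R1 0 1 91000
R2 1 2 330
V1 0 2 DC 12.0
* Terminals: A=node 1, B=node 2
Nodal analysis, taking node 2 as the 0 V reference.
Source V1 fixes V_0 = 12 V.
KCL at each unknown node (sum of currents leaving = 0; resistances in Ω):
  Node 1: (V_1 - 12)/91000 + (V_1 - 0)/330 = 0
Collecting terms: 0.003041 × V_1 = 0.0001319  =>  V_1 = 0.04336 V
The requested potential is V_1 = 0.04336 V.

Final answer: V_1 = 0.04336 V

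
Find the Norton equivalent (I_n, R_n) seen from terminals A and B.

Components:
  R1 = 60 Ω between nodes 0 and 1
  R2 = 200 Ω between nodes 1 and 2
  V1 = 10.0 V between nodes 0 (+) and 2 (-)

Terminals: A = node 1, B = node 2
Find the Thévenin equivalent first; then I_n = V_th/R_th and R_n = R_th.
Step 1 — V_th is the open-circuit voltage V_A - V_B (nothing connected across the terminals).
Nodal analysis, taking node 2 as the 0 V reference.
Source V1 fixes V_0 = 10 V.
KCL at each unknown node (sum of currents leaving = 0; resistances in Ω):
  Node 1: (V_1 - 10)/60 + (V_1 - 0)/200 = 0
Collecting terms: 0.02167 × V_1 = 0.1667  =>  V_1 = 7.692 V
V_th = V_1 - V_2 = 7.692 - 0 = 7.692 V
Step 2 — R_th: zero the source — replace V1 by a short circuit (node 2 merges into node 0) — and find the resistance seen between A (node 1) and B (node 0).
Reduce the network between node 1 (A) and node 0 (B) by series/parallel combination:
  Rp1 = R1 ‖ R2 (parallel, both between nodes 0 and 1) = 1/(1/60 + 1/200) = 46.15 Ω
R_th = 46.15 Ω
I_n = V_th/R_th = 7.692/46.15 = 0.1667 A, and R_n = R_th = 46.15 Ω

Final answer: I_n = 0.1667 A, R_n = 46.15 Ω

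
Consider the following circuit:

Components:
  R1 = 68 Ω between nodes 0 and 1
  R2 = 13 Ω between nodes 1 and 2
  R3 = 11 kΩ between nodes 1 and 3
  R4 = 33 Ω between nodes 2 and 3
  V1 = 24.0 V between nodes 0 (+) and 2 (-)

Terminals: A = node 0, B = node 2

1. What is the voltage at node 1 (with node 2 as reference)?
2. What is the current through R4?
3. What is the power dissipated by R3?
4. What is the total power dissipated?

Nodal analysis, taking node 2 as the 0 V reference.
Source V1 fixes V_0 = 24 V.
KCL at each unknown node (sum of currents leaving = 0; resistances in Ω):
  Node 1: (V_1 - 24)/68 + (V_1 - 0)/13 + (V_1 - V_3)/11000 = 0
  Node 3: (V_3 - V_1)/11000 + (V_3 - 0)/33 = 0
Collecting terms (coefficients in siemens):
  0.09172·V_1 - 0.00009091·V_3 = 0.3529
  0.03039·V_3 - 0.00009091·V_1 = 0
Determinant D = (0.09172)(0.03039) - (-0.00009091)(-0.00009091) = 0.002788
V_1 = [(0.3529)(0.03039) - (-0.00009091)(0)]/D = 3.848 V
V_3 = [(0.09172)(0) - (0.3529)(-0.00009091)]/D = 0.01151 V
Part 1:
  Read off the nodal solution: V_1 = 3.848 V
Part 2:
  I_R4 = (V_2 - V_3)/R4 = (0 - 0.01151)/33 = -0.0003488 A
  Magnitude: I_R4 = 0.0003488 A
Part 3:
  I_R3 = (V_1 - V_3)/R3 = (3.848 - 0.01151)/11000 = 0.0003488 A
  P_R3 = I_R3² × R3 = (0.0003488)² × 11000 = 0.001338 W
Part 4:
  Power in each resistor, P = (ΔV)²/R:
    P_R1 = (24 - 3.848)²/68 = 5.972 W
    P_R2 = (3.848 - 0)²/13 = 1.139 W
    P_R3 = (3.848 - 0.01151)²/11000 = 0.001338 W
    P_R4 = (0 - 0.01151)²/33 = 0.000004014 W
  P_total = P_R1 + P_R2 + P_R3 + P_R4 = 7.112 W

Final answers:
1. V_1 = 3.848 V
2. I_R4 = 0.0003488 A
3. P_R3 = 0.001338 W
4. P_total = 7.112 W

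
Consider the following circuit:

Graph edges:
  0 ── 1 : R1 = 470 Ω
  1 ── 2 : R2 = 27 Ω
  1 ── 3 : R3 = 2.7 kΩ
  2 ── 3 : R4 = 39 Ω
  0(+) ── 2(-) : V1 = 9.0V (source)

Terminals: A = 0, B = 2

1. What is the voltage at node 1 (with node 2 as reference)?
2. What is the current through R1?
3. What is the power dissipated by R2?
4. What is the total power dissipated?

Nodal analysis, taking node 2 as the 0 V reference.
Source V1 fixes V_0 = 9 V.
KCL at each unknown node (sum of currents leaving = 0; resistances in Ω):
  Node 1: (V_1 - 9)/470 + (V_1 - 0)/27 + (V_1 - V_3)/2700 = 0
  Node 3: (V_3 - V_1)/2700 + (V_3 - 0)/39 = 0
Collecting terms (coefficients in siemens):
  0.03954·V_1 - 0.0003704·V_3 = 0.01915
  0.02601·V_3 - 0.0003704·V_1 = 0
Determinant D = (0.03954)(0.02601) - (-0.0003704)(-0.0003704) = 0.001028
V_1 = [(0.01915)(0.02601) - (-0.0003704)(0)]/D = 0.4844 V
V_3 = [(0.03954)(0) - (0.01915)(-0.0003704)]/D = 0.006898 V
Part 1:
  Read off the nodal solution: V_1 = 0.4844 V
Part 2:
  I_R1 = (V_0 - V_1)/R1 = (9 - 0.4844)/470 = 0.01812 A
  Magnitude: I_R1 = 0.01812 A
Part 3:
  I_R2 = (V_1 - V_2)/R2 = (0.4844 - 0)/27 = 0.01794 A
  P_R2 = I_R2² × R2 = (0.01794)² × 27 = 0.008691 W
Part 4:
  Power in each resistor, P = (ΔV)²/R:
    P_R1 = (9 - 0.4844)²/470 = 0.1543 W
    P_R2 = (0.4844 - 0)²/27 = 0.008691 W
    P_R3 = (0.4844 - 0.006898)²/2700 = 0.00008445 W
    P_R4 = (0 - 0.006898)²/39 = 0.00000122 W
  P_total = P_R1 + P_R2 + P_R3 + P_R4 = 0.1631 W

Final answers:
1. V_1 = 0.4844 V
2. I_R1 = 0.01812 A
3. P_R2 = 0.008691 W
4. P_total = 0.1631 W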